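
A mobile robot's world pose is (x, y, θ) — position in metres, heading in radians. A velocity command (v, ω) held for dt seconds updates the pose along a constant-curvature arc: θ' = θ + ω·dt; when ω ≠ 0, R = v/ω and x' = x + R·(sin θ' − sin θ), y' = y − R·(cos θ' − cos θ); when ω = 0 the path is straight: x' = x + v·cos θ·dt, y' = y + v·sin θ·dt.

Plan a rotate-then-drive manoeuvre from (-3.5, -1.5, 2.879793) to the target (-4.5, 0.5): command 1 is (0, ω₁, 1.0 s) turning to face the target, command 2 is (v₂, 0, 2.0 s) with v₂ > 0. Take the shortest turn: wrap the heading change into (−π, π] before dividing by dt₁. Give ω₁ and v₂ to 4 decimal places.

ω₁ = -0.8453, v₂ = 1.1180

heading to target = atan2(0.5−-1.5, -4.5−-3.5) = 2.0344
Δθ = wrap(2.0344 − 2.8798) = -0.8453; ω₁ = Δθ/dt₁ = -0.8453
distance = √((-4.5−-3.5)² + (0.5−-1.5)²) = 2.2361; v₂ = distance/dt₂ = 1.1180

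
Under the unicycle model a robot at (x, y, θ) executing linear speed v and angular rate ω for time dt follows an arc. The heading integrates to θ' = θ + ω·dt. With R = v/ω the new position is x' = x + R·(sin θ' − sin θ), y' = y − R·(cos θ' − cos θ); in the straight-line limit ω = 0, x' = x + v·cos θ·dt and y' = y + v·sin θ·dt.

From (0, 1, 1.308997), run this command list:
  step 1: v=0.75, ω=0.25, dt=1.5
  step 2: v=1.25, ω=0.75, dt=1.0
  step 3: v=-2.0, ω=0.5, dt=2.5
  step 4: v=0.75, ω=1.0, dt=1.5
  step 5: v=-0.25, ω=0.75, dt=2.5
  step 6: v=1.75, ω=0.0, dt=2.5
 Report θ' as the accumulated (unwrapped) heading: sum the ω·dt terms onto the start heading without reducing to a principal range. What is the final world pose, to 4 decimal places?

(6.4869, 4.9747, 7.0590)

step 1: θ'=1.6840 (R=3.0000) → pose (0.0830, 2.1153, 1.6840)
step 2: θ'=2.4340 (R=1.6667) → pose (-0.4896, 3.1936, 2.4340)
step 3: θ'=3.6840 (R=-4.0000) → pose (4.1752, 2.8074, 3.6840)
step 4: θ'=5.1840 (R=0.7500) → pose (3.8942, 1.8243, 5.1840)
step 5: θ'=7.0590 (R=-0.3333) → pose (3.3638, 1.9109, 7.0590)
step 6: θ'=7.0590 (straight) → pose (6.4869, 4.9747, 7.0590)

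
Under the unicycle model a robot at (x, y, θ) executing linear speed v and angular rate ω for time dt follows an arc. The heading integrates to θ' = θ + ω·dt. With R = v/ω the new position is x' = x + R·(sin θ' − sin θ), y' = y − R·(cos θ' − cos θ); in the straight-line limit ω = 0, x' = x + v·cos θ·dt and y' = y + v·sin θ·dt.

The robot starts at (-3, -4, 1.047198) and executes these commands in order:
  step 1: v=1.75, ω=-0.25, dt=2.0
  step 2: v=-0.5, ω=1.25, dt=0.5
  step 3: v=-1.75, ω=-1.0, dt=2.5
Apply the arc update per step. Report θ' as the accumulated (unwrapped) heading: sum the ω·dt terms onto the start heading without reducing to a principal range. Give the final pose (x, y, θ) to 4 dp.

step 1: θ'=0.5472 (R=-7.0000) → pose (-0.5799, -1.5221, 0.5472)
step 2: θ'=1.1722 (R=-0.4000) → pose (-0.7404, -1.7084, 1.1722)
step 3: θ'=-1.3278 (R=1.7500) → pose (-4.0518, -1.4503, -1.3278)

(-4.0518, -1.4503, -1.3278)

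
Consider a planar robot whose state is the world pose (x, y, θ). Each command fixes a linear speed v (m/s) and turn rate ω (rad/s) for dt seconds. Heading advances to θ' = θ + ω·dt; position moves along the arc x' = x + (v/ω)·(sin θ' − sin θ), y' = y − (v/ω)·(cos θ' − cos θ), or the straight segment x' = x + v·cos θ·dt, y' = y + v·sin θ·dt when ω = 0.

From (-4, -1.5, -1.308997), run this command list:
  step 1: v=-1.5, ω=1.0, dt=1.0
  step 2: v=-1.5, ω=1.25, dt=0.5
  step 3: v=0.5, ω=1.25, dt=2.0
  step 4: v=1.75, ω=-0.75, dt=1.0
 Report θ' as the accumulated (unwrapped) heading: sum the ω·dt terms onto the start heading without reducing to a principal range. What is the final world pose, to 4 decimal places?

step 1: θ'=-0.3090 (R=-1.5000) → pose (-4.9927, -0.4593, -0.3090)
step 2: θ'=0.3160 (R=-1.2000) → pose (-5.7306, -0.4619, 0.3160)
step 3: θ'=2.8160 (R=0.4000) → pose (-5.7269, 0.2973, 2.8160)
step 4: θ'=2.0660 (R=-2.3333) → pose (-7.0336, 1.3992, 2.0660)

(-7.0336, 1.3992, 2.0660)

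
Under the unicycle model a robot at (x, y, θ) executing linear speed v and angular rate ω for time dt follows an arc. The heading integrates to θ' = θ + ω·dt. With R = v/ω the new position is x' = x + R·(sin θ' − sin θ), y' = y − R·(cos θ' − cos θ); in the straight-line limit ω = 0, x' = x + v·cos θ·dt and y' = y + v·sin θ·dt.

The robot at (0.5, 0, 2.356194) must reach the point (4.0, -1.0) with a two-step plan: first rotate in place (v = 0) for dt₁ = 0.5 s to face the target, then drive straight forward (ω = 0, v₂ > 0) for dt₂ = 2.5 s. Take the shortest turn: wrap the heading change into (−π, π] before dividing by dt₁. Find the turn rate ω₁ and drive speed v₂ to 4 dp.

ω₁ = -5.2690, v₂ = 1.4560

heading to target = atan2(-1−0, 4−0.5) = -0.2783
Δθ = wrap(-0.2783 − 2.3562) = -2.6345; ω₁ = Δθ/dt₁ = -5.2690
distance = √((4−0.5)² + (-1−0)²) = 3.6401; v₂ = distance/dt₂ = 1.4560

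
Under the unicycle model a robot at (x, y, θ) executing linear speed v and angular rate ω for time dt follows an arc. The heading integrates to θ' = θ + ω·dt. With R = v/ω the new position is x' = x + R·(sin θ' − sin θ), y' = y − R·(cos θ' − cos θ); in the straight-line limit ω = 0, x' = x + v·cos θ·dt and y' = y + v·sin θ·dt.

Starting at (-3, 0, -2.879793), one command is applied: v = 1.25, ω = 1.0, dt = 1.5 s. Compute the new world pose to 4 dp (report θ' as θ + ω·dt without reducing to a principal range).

(-3.9037, -1.4447, -1.3798)

θ' = -2.8798 + 1.0·1.5 = -1.3798
R = v/ω = 1.25/1.0 = 1.2500
x' = -3 + 1.2500·(sin -1.3798 − sin -2.8798) = -3.9037
y' = 0 − 1.2500·(cos -1.3798 − cos -2.8798) = -1.4447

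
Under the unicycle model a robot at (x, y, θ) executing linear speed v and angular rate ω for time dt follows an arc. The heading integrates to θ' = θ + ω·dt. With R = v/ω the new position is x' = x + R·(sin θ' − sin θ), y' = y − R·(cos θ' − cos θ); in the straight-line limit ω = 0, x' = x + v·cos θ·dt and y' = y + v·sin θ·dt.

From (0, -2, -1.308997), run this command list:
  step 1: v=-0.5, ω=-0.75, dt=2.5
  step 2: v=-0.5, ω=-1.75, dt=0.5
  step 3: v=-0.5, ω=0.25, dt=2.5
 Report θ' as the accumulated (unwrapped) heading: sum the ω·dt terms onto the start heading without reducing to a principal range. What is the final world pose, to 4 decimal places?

step 1: θ'=-3.1840 (R=0.6667) → pose (0.6722, -1.1614, -3.1840)
step 2: θ'=-4.0590 (R=0.2857) → pose (0.8870, -1.2732, -4.0590)
step 3: θ'=-3.4340 (R=-2.0000) → pose (1.8985, -1.9725, -3.4340)

(1.8985, -1.9725, -3.4340)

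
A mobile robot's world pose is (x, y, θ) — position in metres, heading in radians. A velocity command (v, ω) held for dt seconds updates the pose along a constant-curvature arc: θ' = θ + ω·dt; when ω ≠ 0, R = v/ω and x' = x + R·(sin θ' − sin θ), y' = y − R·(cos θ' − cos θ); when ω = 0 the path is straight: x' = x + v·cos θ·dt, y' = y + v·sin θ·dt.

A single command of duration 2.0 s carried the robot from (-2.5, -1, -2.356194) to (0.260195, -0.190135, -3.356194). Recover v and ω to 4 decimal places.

Δθ = -3.356194 − -2.356194 = -1.000000
ω = Δθ/dt = -1.000000/2.0 = -0.5000
R = Δx/(sin θ' − sin θ) = 3.0000
v = R·ω = 3.0000·-0.5000 = -1.5000

v = -1.5000, ω = -0.5000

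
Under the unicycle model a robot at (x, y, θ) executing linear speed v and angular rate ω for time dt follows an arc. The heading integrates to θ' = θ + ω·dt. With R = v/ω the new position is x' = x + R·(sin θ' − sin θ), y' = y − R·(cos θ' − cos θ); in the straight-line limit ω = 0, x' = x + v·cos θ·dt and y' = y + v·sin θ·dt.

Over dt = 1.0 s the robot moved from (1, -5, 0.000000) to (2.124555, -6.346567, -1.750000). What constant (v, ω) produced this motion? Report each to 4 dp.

v = 2.0000, ω = -1.7500

Δθ = -1.750000 − 0.000000 = -1.750000
ω = Δθ/dt = -1.750000/1.0 = -1.7500
R = −Δy/(cos θ' − cos θ) = -1.1429
v = R·ω = -1.1429·-1.7500 = 2.0000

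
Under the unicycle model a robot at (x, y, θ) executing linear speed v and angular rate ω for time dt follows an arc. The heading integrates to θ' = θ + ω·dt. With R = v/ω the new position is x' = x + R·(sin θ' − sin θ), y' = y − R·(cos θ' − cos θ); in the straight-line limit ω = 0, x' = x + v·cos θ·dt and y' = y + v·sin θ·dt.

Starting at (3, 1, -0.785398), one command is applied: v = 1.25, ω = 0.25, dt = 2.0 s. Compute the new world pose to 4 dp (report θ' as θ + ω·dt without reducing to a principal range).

θ' = -0.7854 + 0.25·2.0 = -0.2854
R = v/ω = 1.25/0.25 = 5.0000
x' = 3 + 5.0000·(sin -0.2854 − sin -0.7854) = 5.1278
y' = 1 − 5.0000·(cos -0.2854 − cos -0.7854) = -0.2622

(5.1278, -0.2622, -0.2854)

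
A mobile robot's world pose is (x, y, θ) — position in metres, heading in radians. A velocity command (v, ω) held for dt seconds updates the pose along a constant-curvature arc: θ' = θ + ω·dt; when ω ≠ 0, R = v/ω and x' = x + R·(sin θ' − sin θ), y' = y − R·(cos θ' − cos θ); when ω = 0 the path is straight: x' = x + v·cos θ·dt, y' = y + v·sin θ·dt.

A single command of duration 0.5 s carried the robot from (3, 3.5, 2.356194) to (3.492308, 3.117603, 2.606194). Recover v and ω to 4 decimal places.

Δθ = 2.606194 − 2.356194 = 0.250000
ω = Δθ/dt = 0.250000/0.5 = 0.5000
R = Δx/(sin θ' − sin θ) = -2.5000
v = R·ω = -2.5000·0.5000 = -1.2500

v = -1.2500, ω = 0.5000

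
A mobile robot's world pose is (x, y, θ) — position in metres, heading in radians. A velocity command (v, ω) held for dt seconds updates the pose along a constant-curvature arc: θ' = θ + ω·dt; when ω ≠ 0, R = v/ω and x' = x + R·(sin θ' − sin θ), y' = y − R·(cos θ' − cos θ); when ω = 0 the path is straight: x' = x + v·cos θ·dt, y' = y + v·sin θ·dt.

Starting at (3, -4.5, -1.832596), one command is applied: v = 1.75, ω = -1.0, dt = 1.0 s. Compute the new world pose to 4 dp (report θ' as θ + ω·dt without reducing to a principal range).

(1.8418, -5.7142, -2.8326)

θ' = -1.8326 + -1.0·1.0 = -2.8326
R = v/ω = 1.75/-1.0 = -1.7500
x' = 3 + -1.7500·(sin -2.8326 − sin -1.8326) = 1.8418
y' = -4.5 − -1.7500·(cos -2.8326 − cos -1.8326) = -5.7142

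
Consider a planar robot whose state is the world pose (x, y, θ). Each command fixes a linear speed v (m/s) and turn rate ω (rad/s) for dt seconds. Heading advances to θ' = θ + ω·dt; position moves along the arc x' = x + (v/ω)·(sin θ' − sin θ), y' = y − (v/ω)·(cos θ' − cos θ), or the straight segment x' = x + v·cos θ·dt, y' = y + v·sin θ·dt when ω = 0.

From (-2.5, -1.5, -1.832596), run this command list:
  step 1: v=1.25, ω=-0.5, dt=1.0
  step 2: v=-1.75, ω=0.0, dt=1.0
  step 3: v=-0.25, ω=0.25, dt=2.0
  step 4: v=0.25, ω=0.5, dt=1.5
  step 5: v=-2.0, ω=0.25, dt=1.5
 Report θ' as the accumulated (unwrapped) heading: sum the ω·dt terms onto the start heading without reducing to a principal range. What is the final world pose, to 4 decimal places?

(-3.4796, 1.0824, -0.7076)

step 1: θ'=-2.3326 (R=-2.5000) → pose (-3.1058, -2.5785, -2.3326)
step 2: θ'=-2.3326 (straight) → pose (-1.8979, -1.3122, -2.3326)
step 3: θ'=-1.8326 (R=-1.0000) → pose (-1.6556, -0.8808, -1.8326)
step 4: θ'=-1.0826 (R=0.5000) → pose (-1.6142, -1.2447, -1.0826)
step 5: θ'=-0.7076 (R=-8.0000) → pose (-3.4796, 1.0824, -0.7076)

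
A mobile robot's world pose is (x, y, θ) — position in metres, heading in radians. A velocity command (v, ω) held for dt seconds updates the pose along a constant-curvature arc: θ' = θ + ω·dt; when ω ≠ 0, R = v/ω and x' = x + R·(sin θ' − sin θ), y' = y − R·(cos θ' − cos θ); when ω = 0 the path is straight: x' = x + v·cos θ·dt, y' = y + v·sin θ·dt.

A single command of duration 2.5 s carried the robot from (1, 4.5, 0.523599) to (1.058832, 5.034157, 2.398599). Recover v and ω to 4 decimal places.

v = 0.2500, ω = 0.7500

Δθ = 2.398599 − 0.523599 = 1.875000
ω = Δθ/dt = 1.875000/2.5 = 0.7500
R = −Δy/(cos θ' − cos θ) = 0.3333
v = R·ω = 0.3333·0.7500 = 0.2500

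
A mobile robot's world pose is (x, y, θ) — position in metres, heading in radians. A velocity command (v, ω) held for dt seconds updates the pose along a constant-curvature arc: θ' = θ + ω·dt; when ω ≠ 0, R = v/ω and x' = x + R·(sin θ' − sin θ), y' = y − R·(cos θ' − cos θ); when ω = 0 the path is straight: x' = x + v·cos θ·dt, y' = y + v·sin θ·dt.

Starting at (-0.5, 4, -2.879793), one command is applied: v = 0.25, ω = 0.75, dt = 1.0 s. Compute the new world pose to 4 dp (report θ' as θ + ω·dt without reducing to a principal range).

(-0.6963, 3.8548, -2.1298)

θ' = -2.8798 + 0.75·1.0 = -2.1298
R = v/ω = 0.25/0.75 = 0.3333
x' = -0.5 + 0.3333·(sin -2.1298 − sin -2.8798) = -0.6963
y' = 4 − 0.3333·(cos -2.1298 − cos -2.8798) = 3.8548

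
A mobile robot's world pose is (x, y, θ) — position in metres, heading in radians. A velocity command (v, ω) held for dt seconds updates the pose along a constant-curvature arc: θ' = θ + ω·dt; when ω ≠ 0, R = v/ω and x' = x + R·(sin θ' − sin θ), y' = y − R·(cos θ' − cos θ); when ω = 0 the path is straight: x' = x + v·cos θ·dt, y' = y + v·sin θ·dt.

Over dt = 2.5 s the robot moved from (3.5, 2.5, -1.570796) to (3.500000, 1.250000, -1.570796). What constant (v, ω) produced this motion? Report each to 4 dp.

Δθ = -1.570796 − -1.570796 = 0.000000
ω = Δθ/dt = 0.000000/2.5 = 0.0000
ω = 0 → v = (Δx·cos θ + Δy·sin θ)/dt = 0.5000

v = 0.5000, ω = 0.0000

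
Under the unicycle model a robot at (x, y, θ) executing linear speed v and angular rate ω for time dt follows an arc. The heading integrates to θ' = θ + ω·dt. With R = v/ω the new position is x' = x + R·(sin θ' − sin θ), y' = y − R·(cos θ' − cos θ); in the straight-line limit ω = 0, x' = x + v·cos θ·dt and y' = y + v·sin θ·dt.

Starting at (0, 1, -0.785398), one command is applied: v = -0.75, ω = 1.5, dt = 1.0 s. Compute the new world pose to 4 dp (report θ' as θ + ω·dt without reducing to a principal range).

(-0.6812, 1.0241, 0.7146)

θ' = -0.7854 + 1.5·1.0 = 0.7146
R = v/ω = -0.75/1.5 = -0.5000
x' = 0 + -0.5000·(sin 0.7146 − sin -0.7854) = -0.6812
y' = 1 − -0.5000·(cos 0.7146 − cos -0.7854) = 1.0241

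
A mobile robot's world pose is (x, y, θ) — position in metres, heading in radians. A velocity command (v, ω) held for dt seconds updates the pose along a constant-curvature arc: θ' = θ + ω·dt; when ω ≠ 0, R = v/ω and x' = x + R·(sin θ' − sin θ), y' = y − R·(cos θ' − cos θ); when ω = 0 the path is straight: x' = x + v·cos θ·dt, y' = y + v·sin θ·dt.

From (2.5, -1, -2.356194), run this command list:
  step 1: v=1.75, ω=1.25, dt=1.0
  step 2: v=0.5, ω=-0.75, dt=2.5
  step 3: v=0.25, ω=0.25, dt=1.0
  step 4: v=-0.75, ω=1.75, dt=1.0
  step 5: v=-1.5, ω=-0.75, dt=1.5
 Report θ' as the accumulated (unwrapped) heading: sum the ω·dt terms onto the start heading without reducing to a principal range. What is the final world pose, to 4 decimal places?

(1.6370, -0.8806, -2.1062)

step 1: θ'=-1.1062 (R=1.4000) → pose (2.2384, -2.6172, -1.1062)
step 2: θ'=-2.9812 (R=-0.6667) → pose (1.7488, -3.5741, -2.9812)
step 3: θ'=-2.7312 (R=1.0000) → pose (1.5096, -3.6443, -2.7312)
step 4: θ'=-0.9812 (R=-0.4286) → pose (1.6948, -3.0130, -0.9812)
step 5: θ'=-2.1062 (R=2.0000) → pose (1.6370, -0.8806, -2.1062)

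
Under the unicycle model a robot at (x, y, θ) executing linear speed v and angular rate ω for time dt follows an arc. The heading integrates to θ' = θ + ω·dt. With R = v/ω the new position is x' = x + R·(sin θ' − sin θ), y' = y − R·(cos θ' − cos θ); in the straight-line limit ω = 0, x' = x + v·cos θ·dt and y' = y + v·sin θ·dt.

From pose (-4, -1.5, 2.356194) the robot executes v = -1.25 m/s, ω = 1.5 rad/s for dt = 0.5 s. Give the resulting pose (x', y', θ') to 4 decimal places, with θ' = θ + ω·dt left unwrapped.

θ' = 2.3562 + 1.5·0.5 = 3.1062
R = v/ω = -1.25/1.5 = -0.8333
x' = -4 + -0.8333·(sin 3.1062 − sin 2.3562) = -3.4402
y' = -1.5 − -0.8333·(cos 3.1062 − cos 2.3562) = -1.7436

(-3.4402, -1.7436, 3.1062)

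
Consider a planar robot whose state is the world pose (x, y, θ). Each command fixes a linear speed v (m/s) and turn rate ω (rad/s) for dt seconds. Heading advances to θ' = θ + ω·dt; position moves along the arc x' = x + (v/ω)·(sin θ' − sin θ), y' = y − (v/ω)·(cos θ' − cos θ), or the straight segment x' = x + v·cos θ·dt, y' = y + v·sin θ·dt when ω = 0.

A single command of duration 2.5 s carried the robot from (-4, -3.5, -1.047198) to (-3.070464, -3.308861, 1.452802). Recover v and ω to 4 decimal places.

Δθ = 1.452802 − -1.047198 = 2.500000
ω = Δθ/dt = 2.500000/2.5 = 1.0000
R = Δx/(sin θ' − sin θ) = 0.5000
v = R·ω = 0.5000·1.0000 = 0.5000

v = 0.5000, ω = 1.0000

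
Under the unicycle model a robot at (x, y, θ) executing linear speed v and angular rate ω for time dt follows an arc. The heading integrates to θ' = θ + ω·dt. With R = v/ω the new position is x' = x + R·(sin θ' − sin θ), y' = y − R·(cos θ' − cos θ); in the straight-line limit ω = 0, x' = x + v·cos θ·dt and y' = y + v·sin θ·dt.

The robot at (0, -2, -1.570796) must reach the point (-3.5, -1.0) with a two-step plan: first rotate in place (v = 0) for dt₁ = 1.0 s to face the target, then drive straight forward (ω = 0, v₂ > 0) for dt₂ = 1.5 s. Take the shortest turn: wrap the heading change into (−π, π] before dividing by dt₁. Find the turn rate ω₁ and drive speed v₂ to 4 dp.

heading to target = atan2(-1−-2, -3.5−0) = 2.8633
Δθ = wrap(2.8633 − -1.5708) = -1.8491; ω₁ = Δθ/dt₁ = -1.8491
distance = √((-3.5−0)² + (-1−-2)²) = 3.6401; v₂ = distance/dt₂ = 2.4267

ω₁ = -1.8491, v₂ = 2.4267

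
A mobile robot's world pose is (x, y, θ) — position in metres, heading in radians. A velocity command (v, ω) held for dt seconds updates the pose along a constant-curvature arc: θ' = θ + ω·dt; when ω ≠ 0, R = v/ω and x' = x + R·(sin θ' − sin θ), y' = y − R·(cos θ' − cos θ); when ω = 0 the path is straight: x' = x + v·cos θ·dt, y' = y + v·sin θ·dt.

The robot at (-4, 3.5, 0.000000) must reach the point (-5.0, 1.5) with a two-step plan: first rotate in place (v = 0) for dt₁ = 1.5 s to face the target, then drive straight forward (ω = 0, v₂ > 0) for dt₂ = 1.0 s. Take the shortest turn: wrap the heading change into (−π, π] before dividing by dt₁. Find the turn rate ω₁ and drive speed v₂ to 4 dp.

ω₁ = -1.3563, v₂ = 2.2361

heading to target = atan2(1.5−3.5, -5−-4) = -2.0344
Δθ = wrap(-2.0344 − 0.0000) = -2.0344; ω₁ = Δθ/dt₁ = -1.3563
distance = √((-5−-4)² + (1.5−3.5)²) = 2.2361; v₂ = distance/dt₂ = 2.2361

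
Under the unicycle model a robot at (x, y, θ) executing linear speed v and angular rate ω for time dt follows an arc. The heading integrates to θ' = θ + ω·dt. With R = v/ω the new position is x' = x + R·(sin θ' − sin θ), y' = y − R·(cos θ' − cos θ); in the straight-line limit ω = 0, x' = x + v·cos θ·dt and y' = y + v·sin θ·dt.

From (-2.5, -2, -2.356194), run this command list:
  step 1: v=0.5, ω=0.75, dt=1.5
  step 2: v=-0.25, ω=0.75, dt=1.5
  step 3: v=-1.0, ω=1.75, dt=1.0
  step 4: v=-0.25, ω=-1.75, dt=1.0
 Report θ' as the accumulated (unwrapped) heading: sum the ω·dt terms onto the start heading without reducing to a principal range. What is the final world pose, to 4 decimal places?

step 1: θ'=-1.2312 (R=0.6667) → pose (-2.6572, -2.6935, -1.2312)
step 2: θ'=-0.1062 (R=-0.3333) → pose (-2.9362, -2.4731, -0.1062)
step 3: θ'=1.6438 (R=-0.5714) → pose (-3.5666, -3.0830, 1.6438)
step 4: θ'=-0.1062 (R=0.1429) → pose (-3.7242, -3.2354, -0.1062)

(-3.7242, -3.2354, -0.1062)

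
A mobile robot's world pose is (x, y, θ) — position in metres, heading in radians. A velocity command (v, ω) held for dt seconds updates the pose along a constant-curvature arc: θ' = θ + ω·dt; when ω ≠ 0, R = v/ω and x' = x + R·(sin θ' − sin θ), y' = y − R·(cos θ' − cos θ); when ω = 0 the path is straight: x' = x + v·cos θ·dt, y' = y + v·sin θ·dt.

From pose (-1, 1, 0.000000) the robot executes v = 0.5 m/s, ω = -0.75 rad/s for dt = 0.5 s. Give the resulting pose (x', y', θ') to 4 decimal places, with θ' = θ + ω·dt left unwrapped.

(-0.7558, 0.9537, -0.3750)

θ' = 0.0000 + -0.75·0.5 = -0.3750
R = v/ω = 0.5/-0.75 = -0.6667
x' = -1 + -0.6667·(sin -0.3750 − sin 0.0000) = -0.7558
y' = 1 − -0.6667·(cos -0.3750 − cos 0.0000) = 0.9537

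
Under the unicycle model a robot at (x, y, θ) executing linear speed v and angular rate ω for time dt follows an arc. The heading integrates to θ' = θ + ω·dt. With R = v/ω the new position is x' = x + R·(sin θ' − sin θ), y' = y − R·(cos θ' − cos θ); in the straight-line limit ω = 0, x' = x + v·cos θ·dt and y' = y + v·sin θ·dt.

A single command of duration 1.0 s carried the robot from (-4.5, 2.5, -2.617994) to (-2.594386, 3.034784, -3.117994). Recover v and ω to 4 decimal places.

v = -2.0000, ω = -0.5000

Δθ = -3.117994 − -2.617994 = -0.500000
ω = Δθ/dt = -0.500000/1.0 = -0.5000
R = Δx/(sin θ' − sin θ) = 4.0000
v = R·ω = 4.0000·-0.5000 = -2.0000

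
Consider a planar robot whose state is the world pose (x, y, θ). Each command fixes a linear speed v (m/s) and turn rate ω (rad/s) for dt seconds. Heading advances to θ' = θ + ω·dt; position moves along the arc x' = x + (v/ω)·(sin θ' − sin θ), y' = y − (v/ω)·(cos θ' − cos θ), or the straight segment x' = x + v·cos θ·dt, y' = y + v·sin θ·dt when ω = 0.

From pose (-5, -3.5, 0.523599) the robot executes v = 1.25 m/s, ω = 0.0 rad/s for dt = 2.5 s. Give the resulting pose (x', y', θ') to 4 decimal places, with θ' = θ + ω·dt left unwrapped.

θ' = 0.5236 + 0.0·2.5 = 0.5236
ω = 0 → straight: x' = -5 + 1.25·cos(0.5236)·2.5 = -2.2937
y' = -3.5 + 1.25·sin(0.5236)·2.5 = -1.9375

(-2.2937, -1.9375, 0.5236)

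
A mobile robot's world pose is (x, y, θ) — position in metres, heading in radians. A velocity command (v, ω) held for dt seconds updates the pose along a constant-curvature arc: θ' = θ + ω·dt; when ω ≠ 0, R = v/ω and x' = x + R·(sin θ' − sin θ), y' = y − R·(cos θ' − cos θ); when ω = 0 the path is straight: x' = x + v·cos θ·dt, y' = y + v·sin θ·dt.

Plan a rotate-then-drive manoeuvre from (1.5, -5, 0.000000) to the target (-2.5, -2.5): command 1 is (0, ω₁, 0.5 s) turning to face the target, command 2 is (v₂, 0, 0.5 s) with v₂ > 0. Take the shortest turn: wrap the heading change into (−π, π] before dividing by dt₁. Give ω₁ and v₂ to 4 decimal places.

heading to target = atan2(-2.5−-5, -2.5−1.5) = 2.5830
Δθ = wrap(2.5830 − 0.0000) = 2.5830; ω₁ = Δθ/dt₁ = 5.1660
distance = √((-2.5−1.5)² + (-2.5−-5)²) = 4.7170; v₂ = distance/dt₂ = 9.4340

ω₁ = 5.1660, v₂ = 9.4340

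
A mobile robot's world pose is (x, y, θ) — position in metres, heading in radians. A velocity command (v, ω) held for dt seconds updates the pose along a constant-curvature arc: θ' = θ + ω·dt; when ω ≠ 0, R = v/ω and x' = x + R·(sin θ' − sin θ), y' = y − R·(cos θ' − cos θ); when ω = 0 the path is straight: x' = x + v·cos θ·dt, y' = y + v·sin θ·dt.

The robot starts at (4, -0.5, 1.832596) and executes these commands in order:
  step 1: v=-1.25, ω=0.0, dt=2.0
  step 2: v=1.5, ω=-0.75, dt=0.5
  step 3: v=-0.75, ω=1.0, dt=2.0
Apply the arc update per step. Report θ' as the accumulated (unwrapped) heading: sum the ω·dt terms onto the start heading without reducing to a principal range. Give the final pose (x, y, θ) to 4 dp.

step 1: θ'=1.8326 (straight) → pose (4.6470, -2.9148, 1.8326)
step 2: θ'=1.4576 (R=-2.0000) → pose (4.5917, -2.1713, 1.4576)
step 3: θ'=3.4576 (R=-0.7500) → pose (5.5700, -2.9688, 3.4576)

(5.5700, -2.9688, 3.4576)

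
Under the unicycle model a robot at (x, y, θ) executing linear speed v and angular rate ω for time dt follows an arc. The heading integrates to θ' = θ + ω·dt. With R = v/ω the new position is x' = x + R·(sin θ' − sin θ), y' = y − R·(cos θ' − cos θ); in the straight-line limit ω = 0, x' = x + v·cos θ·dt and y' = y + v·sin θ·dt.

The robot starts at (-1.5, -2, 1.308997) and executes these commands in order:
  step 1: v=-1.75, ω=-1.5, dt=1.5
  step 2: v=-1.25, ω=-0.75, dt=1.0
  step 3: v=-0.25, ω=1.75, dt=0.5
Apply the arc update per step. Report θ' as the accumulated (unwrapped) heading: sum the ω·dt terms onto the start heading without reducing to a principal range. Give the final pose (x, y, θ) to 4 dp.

step 1: θ'=-0.9410 (R=1.1667) → pose (-3.5698, -2.3852, -0.9410)
step 2: θ'=-1.6910 (R=1.6667) → pose (-3.8775, -1.2037, -1.6910)
step 3: θ'=-0.8160 (R=-0.1429) → pose (-3.9152, -1.0887, -0.8160)

(-3.9152, -1.0887, -0.8160)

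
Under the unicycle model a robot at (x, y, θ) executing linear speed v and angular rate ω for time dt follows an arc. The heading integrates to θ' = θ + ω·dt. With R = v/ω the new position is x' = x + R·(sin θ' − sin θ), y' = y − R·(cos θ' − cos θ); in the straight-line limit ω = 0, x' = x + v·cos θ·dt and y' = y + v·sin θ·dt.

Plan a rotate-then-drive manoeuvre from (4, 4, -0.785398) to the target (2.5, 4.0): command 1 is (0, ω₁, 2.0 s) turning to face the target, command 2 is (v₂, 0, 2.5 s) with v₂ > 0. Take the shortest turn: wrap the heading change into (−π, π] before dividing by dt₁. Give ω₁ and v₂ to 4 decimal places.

ω₁ = -1.1781, v₂ = 0.6000

heading to target = atan2(4−4, 2.5−4) = 3.1416
Δθ = wrap(3.1416 − -0.7854) = -2.3562; ω₁ = Δθ/dt₁ = -1.1781
distance = √((2.5−4)² + (4−4)²) = 1.5000; v₂ = distance/dt₂ = 0.6000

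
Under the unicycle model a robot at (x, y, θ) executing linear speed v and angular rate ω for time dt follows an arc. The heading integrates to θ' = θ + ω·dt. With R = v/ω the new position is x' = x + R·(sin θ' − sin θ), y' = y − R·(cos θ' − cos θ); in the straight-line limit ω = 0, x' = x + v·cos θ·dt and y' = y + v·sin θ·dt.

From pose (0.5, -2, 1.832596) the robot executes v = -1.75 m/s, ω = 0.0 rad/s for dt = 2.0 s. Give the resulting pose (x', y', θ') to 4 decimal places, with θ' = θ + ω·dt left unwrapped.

θ' = 1.8326 + 0.0·2.0 = 1.8326
ω = 0 → straight: x' = 0.5 + -1.75·cos(1.8326)·2.0 = 1.4059
y' = -2 + -1.75·sin(1.8326)·2.0 = -5.3807

(1.4059, -5.3807, 1.8326)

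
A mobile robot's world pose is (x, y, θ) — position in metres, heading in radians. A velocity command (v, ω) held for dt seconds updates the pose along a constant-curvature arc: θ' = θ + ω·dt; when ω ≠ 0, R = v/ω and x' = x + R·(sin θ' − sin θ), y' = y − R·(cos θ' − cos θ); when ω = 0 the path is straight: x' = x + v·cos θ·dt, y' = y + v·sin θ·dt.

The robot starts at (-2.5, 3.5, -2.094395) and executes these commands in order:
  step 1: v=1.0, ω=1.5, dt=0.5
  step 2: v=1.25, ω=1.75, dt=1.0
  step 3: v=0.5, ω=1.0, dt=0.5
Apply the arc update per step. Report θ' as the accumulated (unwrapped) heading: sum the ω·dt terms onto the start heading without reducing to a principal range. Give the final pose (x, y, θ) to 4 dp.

(-1.3983, 2.6719, 0.9056)

step 1: θ'=-1.3444 (R=0.6667) → pose (-2.5723, 3.0170, -1.3444)
step 2: θ'=0.4056 (R=0.7143) → pose (-1.5944, 2.5210, 0.4056)
step 3: θ'=0.9056 (R=0.5000) → pose (-1.3983, 2.6719, 0.9056)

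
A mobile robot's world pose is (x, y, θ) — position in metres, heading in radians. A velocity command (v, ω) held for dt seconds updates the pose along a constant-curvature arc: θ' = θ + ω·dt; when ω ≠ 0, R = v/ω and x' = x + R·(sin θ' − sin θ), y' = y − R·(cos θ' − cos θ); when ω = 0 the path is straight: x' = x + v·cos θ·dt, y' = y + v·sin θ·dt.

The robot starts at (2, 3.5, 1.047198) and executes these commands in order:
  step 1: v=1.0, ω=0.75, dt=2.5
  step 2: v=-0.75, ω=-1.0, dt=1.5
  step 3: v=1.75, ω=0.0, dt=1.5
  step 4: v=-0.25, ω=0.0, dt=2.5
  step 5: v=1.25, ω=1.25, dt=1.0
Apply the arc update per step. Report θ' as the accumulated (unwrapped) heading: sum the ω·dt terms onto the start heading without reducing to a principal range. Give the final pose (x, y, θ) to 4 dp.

(1.4735, 7.6428, 2.6722)

step 1: θ'=2.9222 (R=1.3333) → pose (1.1355, 5.4680, 2.9222)
step 2: θ'=1.4222 (R=0.7500) → pose (1.7140, 4.6250, 1.4222)
step 3: θ'=1.4222 (straight) → pose (2.1026, 7.2210, 1.4222)
step 4: θ'=1.4222 (straight) → pose (2.0101, 6.6029, 1.4222)
step 5: θ'=2.6722 (R=1.0000) → pose (1.4735, 7.6428, 2.6722)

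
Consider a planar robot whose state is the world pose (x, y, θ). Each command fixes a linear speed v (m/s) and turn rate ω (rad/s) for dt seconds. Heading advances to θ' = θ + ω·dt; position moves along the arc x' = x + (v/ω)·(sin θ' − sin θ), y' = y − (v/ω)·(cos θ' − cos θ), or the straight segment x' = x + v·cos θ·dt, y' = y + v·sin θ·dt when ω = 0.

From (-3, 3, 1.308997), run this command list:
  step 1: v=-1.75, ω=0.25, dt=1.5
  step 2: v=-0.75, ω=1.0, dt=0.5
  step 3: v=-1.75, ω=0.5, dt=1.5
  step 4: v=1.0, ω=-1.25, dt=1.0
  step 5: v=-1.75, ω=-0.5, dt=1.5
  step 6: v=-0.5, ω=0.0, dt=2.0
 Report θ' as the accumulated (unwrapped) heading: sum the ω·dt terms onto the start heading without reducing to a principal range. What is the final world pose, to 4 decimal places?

step 1: θ'=1.6840 (R=-7.0000) → pose (-3.1937, 0.3976, 1.6840)
step 2: θ'=2.1840 (R=-0.7500) → pose (-3.0619, 0.0507, 2.1840)
step 3: θ'=2.9340 (R=-3.5000) → pose (-0.9209, -1.3600, 2.9340)
step 4: θ'=1.6840 (R=-0.8000) → pose (-1.5509, -0.6675, 1.6840)
step 5: θ'=0.9340 (R=3.5000) → pose (-2.2145, -3.1441, 0.9340)
step 6: θ'=0.9340 (straight) → pose (-2.8091, -3.9481, 0.9340)

(-2.8091, -3.9481, 0.9340)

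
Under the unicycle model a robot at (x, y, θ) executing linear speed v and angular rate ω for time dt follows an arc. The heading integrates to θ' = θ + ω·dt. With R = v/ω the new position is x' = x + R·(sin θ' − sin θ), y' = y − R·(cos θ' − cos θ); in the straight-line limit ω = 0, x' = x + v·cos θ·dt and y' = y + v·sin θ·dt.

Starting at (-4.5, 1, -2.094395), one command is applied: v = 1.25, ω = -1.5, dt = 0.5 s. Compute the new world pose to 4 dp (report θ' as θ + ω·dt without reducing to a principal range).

(-4.9777, 0.6199, -2.8444)

θ' = -2.0944 + -1.5·0.5 = -2.8444
R = v/ω = 1.25/-1.5 = -0.8333
x' = -4.5 + -0.8333·(sin -2.8444 − sin -2.0944) = -4.9777
y' = 1 − -0.8333·(cos -2.8444 − cos -2.0944) = 0.6199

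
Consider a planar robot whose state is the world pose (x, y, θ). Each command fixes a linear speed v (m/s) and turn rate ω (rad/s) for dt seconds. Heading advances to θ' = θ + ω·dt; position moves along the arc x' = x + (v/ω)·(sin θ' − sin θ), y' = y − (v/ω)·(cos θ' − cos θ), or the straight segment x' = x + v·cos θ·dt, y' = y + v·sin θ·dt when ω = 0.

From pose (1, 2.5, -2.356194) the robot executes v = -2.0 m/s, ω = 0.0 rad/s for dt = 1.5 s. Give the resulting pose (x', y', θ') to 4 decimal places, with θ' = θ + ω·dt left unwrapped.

(3.1213, 4.6213, -2.3562)

θ' = -2.3562 + 0.0·1.5 = -2.3562
ω = 0 → straight: x' = 1 + -2.0·cos(-2.3562)·1.5 = 3.1213
y' = 2.5 + -2.0·sin(-2.3562)·1.5 = 4.6213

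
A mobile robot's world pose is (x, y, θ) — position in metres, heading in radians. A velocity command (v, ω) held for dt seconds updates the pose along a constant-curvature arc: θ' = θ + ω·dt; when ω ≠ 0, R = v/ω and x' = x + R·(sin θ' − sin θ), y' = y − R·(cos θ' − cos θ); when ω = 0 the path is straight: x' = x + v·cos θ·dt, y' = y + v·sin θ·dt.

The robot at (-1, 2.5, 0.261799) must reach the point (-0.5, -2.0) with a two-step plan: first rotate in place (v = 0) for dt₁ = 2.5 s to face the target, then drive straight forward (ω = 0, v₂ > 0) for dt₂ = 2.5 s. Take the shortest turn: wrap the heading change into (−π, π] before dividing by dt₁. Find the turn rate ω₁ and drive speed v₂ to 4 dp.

heading to target = atan2(-2−2.5, -0.5−-1) = -1.4601
Δθ = wrap(-1.4601 − 0.2618) = -1.7219; ω₁ = Δθ/dt₁ = -0.6888
distance = √((-0.5−-1)² + (-2−2.5)²) = 4.5277; v₂ = distance/dt₂ = 1.8111

ω₁ = -0.6888, v₂ = 1.8111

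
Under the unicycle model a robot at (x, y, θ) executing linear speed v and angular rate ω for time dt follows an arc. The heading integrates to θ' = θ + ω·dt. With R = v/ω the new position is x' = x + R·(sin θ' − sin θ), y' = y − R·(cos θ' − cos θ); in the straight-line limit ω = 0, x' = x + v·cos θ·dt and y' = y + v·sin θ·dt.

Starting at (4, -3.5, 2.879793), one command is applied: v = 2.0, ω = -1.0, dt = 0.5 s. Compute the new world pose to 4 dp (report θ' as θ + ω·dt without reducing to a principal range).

(3.1372, -3.0153, 2.3798)

θ' = 2.8798 + -1.0·0.5 = 2.3798
R = v/ω = 2.0/-1.0 = -2.0000
x' = 4 + -2.0000·(sin 2.3798 − sin 2.8798) = 3.1372
y' = -3.5 − -2.0000·(cos 2.3798 − cos 2.8798) = -3.0153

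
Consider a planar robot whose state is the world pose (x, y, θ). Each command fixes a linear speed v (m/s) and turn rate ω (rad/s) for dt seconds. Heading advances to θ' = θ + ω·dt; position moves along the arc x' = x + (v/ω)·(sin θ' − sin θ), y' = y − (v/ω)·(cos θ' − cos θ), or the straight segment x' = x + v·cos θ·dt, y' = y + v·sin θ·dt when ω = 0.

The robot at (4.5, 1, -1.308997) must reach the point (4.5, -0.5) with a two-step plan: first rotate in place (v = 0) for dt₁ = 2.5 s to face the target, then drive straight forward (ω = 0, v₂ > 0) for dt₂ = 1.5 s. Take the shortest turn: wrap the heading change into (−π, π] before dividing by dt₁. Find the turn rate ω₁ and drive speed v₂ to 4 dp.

heading to target = atan2(-0.5−1, 4.5−4.5) = -1.5708
Δθ = wrap(-1.5708 − -1.3090) = -0.2618; ω₁ = Δθ/dt₁ = -0.1047
distance = √((4.5−4.5)² + (-0.5−1)²) = 1.5000; v₂ = distance/dt₂ = 1.0000

ω₁ = -0.1047, v₂ = 1.0000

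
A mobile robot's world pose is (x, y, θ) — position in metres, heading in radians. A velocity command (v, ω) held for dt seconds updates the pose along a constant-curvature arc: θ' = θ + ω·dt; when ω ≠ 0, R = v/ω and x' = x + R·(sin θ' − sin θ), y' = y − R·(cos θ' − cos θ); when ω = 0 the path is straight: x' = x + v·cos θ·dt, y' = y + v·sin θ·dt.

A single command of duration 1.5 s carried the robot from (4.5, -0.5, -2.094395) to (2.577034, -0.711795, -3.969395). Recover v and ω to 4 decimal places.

Δθ = -3.969395 − -2.094395 = -1.875000
ω = Δθ/dt = -1.875000/1.5 = -1.2500
R = Δx/(sin θ' − sin θ) = -1.2000
v = R·ω = -1.2000·-1.2500 = 1.5000

v = 1.5000, ω = -1.2500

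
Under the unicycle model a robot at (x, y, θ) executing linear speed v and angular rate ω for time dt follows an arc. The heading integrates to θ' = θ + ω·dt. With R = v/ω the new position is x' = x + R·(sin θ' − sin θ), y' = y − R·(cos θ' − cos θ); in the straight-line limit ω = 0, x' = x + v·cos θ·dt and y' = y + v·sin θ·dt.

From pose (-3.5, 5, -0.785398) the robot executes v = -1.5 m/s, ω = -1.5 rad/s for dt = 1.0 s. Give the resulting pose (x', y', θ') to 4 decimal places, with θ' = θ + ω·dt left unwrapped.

(-3.5482, 6.3624, -2.2854)

θ' = -0.7854 + -1.5·1.0 = -2.2854
R = v/ω = -1.5/-1.5 = 1.0000
x' = -3.5 + 1.0000·(sin -2.2854 − sin -0.7854) = -3.5482
y' = 5 − 1.0000·(cos -2.2854 − cos -0.7854) = 6.3624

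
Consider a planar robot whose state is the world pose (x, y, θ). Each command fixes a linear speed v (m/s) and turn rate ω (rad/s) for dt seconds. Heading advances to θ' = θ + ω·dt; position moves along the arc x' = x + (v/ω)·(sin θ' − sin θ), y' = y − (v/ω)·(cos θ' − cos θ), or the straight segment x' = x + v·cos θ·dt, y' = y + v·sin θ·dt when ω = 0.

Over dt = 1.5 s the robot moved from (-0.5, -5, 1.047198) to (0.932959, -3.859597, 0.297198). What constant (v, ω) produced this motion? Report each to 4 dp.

Δθ = 0.297198 − 1.047198 = -0.750000
ω = Δθ/dt = -0.750000/1.5 = -0.5000
R = Δx/(sin θ' − sin θ) = -2.5000
v = R·ω = -2.5000·-0.5000 = 1.2500

v = 1.2500, ω = -0.5000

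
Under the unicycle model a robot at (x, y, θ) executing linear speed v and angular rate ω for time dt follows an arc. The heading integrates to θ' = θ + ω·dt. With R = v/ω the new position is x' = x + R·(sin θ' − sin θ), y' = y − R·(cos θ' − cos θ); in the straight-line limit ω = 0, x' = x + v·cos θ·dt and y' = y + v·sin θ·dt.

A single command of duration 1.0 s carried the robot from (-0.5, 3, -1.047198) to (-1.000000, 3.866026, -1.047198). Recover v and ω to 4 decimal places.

v = -1.0000, ω = 0.0000

Δθ = -1.047198 − -1.047198 = 0.000000
ω = Δθ/dt = 0.000000/1.0 = 0.0000
ω = 0 → v = (Δx·cos θ + Δy·sin θ)/dt = -1.0000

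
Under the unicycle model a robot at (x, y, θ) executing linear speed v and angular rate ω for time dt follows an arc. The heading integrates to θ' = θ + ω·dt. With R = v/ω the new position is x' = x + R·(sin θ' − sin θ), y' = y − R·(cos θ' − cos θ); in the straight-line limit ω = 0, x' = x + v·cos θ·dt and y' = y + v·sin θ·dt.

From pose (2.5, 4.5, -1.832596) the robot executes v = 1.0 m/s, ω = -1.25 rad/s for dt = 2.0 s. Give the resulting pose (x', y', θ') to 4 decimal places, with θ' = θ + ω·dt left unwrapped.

θ' = -1.8326 + -1.25·2.0 = -4.3326
R = v/ω = 1.0/-1.25 = -0.8000
x' = 2.5 + -0.8000·(sin -4.3326 − sin -1.8326) = 0.9843
y' = 4.5 − -0.8000·(cos -4.3326 − cos -1.8326) = 4.4105

(0.9843, 4.4105, -4.3326)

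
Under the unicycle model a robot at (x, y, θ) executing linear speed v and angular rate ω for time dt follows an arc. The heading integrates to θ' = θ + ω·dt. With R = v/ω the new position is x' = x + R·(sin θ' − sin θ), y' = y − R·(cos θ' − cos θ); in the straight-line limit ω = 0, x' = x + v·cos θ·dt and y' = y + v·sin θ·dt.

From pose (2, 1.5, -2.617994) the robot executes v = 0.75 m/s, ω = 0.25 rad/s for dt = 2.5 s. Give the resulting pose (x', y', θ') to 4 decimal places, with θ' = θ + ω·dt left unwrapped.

θ' = -2.6180 + 0.25·2.5 = -1.9930
R = v/ω = 0.75/0.25 = 3.0000
x' = 2 + 3.0000·(sin -1.9930 − sin -2.6180) = 0.7634
y' = 1.5 − 3.0000·(cos -1.9930 − cos -2.6180) = 0.1312

(0.7634, 0.1312, -1.9930)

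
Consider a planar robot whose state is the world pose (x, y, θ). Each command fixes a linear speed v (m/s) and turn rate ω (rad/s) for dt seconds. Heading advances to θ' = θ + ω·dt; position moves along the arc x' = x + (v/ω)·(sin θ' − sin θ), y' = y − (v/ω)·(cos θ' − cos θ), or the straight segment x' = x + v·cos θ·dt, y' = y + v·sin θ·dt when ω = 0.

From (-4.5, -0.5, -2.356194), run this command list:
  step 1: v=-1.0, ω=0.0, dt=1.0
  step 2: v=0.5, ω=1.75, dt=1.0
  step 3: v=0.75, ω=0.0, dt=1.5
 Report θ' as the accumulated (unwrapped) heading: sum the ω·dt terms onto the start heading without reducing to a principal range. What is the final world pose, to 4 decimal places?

step 1: θ'=-2.3562 (straight) → pose (-3.7929, 0.2071, -2.3562)
step 2: θ'=-0.6062 (R=0.2857) → pose (-3.7536, -0.2297, -0.6062)
step 3: θ'=-0.6062 (straight) → pose (-2.8291, -0.8707, -0.6062)

(-2.8291, -0.8707, -0.6062)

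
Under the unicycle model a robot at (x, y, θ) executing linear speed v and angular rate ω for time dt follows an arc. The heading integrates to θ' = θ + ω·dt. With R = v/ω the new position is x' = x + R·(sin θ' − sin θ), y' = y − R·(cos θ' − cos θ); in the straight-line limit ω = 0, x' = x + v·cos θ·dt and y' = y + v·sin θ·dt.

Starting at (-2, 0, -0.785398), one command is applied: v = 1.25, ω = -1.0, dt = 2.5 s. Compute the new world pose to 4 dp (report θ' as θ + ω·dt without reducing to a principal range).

(-3.0630, -2.1210, -3.2854)

θ' = -0.7854 + -1.0·2.5 = -3.2854
R = v/ω = 1.25/-1.0 = -1.2500
x' = -2 + -1.2500·(sin -3.2854 − sin -0.7854) = -3.0630
y' = 0 − -1.2500·(cos -3.2854 − cos -0.7854) = -2.1210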